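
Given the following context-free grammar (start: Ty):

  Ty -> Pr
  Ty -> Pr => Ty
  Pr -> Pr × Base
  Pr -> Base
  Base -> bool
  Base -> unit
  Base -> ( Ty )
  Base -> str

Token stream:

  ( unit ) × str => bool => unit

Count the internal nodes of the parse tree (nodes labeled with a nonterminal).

14

[Ty [Pr [Pr [Base ( [Ty [Pr [Base unit]]] )]] × [Base str]] => [Ty [Pr [Base bool]] => [Ty [Pr [Base unit]]]]]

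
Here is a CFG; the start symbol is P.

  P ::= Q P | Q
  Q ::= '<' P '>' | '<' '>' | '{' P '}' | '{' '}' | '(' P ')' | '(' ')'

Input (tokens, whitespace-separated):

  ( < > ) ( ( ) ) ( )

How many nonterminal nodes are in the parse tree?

[P [Q ( [P [Q < >]] )] [P [Q ( [P [Q ( )]] )] [P [Q ( )]]]]

10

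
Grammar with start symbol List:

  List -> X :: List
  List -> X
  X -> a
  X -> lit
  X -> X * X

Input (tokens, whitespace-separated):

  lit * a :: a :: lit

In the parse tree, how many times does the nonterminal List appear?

[List [X [X lit] * [X a]] :: [List [X a] :: [List [X lit]]]]

3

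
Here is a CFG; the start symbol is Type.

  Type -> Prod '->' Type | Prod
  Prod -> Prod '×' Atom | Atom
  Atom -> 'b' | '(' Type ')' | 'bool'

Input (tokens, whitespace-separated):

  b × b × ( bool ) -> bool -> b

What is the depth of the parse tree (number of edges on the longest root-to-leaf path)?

6

[Type [Prod [Prod [Prod [Atom b]] × [Atom b]] × [Atom ( [Type [Prod [Atom bool]]] )]] -> [Type [Prod [Atom bool]] -> [Type [Prod [Atom b]]]]]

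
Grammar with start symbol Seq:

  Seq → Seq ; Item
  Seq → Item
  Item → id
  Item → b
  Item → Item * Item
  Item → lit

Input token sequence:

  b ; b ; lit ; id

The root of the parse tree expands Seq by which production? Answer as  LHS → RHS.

Seq → Seq ; Item

[Seq [Seq [Seq [Seq [Item b]] ; [Item b]] ; [Item lit]] ; [Item id]]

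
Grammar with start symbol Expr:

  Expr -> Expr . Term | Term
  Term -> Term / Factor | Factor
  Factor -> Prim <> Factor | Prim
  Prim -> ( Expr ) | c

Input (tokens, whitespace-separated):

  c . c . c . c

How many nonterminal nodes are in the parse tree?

16

[Expr [Expr [Expr [Expr [Term [Factor [Prim c]]]] . [Term [Factor [Prim c]]]] . [Term [Factor [Prim c]]]] . [Term [Factor [Prim c]]]]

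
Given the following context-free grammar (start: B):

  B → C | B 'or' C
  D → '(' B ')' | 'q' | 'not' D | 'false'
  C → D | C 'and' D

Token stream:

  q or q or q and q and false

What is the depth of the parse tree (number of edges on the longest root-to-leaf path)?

5

[B [B [B [C [D q]]] or [C [D q]]] or [C [C [C [D q]] and [D q]] and [D false]]]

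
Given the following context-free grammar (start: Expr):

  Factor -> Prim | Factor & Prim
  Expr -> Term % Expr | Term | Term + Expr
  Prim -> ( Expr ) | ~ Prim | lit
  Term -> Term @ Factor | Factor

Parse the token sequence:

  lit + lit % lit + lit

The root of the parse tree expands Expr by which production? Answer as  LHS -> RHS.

[Expr [Term [Factor [Prim lit]]] + [Expr [Term [Factor [Prim lit]]] % [Expr [Term [Factor [Prim lit]]] + [Expr [Term [Factor [Prim lit]]]]]]]

Expr -> Term + Expr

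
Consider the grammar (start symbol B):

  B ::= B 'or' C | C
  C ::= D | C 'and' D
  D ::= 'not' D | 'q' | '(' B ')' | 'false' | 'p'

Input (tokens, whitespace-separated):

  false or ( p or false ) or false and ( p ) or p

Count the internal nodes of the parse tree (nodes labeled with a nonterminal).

23

[B [B [B [B [C [D false]]] or [C [D ( [B [B [C [D p]]] or [C [D false]]] )]]] or [C [C [D false]] and [D ( [B [C [D p]]] )]]] or [C [D p]]]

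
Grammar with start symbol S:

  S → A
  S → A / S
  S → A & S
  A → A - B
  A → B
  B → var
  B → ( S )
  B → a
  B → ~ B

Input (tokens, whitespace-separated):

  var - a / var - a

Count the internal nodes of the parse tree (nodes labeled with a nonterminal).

[S [A [A [B var]] - [B a]] / [S [A [A [B var]] - [B a]]]]

10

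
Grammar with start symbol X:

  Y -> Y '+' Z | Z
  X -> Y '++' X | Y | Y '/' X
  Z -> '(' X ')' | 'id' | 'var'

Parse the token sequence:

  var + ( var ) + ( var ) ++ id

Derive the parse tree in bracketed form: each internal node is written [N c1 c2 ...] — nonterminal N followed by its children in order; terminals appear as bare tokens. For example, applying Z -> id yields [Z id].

[X [Y [Y [Y [Z var]] + [Z ( [X [Y [Z var]]] )]] + [Z ( [X [Y [Z var]]] )]] ++ [X [Y [Z id]]]]

X
Y ++ X
Y + Z ++ X
Y + Z + Z ++ X
Z + Z + Z ++ X
var + Z + Z ++ X
var + ( X ) + Z ++ X
var + ( Y ) + Z ++ X
var + ( Z ) + Z ++ X
var + ( var ) + Z ++ X
var + ( var ) + ( X ) ++ X
var + ( var ) + ( Y ) ++ X
var + ( var ) + ( Z ) ++ X
var + ( var ) + ( var ) ++ X
var + ( var ) + ( var ) ++ Y
var + ( var ) + ( var ) ++ Z
var + ( var ) + ( var ) ++ id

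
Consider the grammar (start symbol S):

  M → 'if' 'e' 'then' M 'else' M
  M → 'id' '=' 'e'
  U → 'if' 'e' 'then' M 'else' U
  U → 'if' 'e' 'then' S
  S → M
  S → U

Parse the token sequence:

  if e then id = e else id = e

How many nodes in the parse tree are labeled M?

[S [M if e then [M id = e] else [M id = e]]]

3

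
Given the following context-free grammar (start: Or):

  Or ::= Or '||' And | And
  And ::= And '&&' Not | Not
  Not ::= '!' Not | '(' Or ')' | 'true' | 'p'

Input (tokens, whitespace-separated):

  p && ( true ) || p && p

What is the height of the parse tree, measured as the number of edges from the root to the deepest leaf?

7

[Or [Or [And [And [Not p]] && [Not ( [Or [And [Not true]]] )]]] || [And [And [Not p]] && [Not p]]]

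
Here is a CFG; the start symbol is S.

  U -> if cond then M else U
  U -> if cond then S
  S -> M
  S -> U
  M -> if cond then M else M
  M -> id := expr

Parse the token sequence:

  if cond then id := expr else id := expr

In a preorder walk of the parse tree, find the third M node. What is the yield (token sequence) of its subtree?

[S [M if cond then [M id := expr] else [M id := expr]]]

id := expr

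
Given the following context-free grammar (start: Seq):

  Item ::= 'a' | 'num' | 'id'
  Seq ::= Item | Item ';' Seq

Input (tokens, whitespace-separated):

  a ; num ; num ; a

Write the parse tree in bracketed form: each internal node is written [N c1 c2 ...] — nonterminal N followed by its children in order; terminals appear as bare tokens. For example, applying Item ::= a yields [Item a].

[Seq [Item a] ; [Seq [Item num] ; [Seq [Item num] ; [Seq [Item a]]]]]

Seq
Item ; Seq
a ; Seq
a ; Item ; Seq
a ; num ; Seq
a ; num ; Item ; Seq
a ; num ; num ; Seq
a ; num ; num ; Item
a ; num ; num ; a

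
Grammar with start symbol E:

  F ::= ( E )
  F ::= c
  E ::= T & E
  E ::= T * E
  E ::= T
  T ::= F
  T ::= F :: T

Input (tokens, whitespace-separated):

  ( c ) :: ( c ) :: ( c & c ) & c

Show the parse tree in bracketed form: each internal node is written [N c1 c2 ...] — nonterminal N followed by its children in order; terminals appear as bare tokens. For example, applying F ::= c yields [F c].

[E [T [F ( [E [T [F c]]] )] :: [T [F ( [E [T [F c]]] )] :: [T [F ( [E [T [F c]] & [E [T [F c]]]] )]]]] & [E [T [F c]]]]

E
T & E
F :: T & E
( E ) :: T & E
( T ) :: T & E
( F ) :: T & E
( c ) :: T & E
( c ) :: F :: T & E
( c ) :: ( E ) :: T & E
( c ) :: ( T ) :: T & E
( c ) :: ( F ) :: T & E
( c ) :: ( c ) :: T & E
( c ) :: ( c ) :: F & E
( c ) :: ( c ) :: ( E ) & E
( c ) :: ( c ) :: ( T & E ) & E
( c ) :: ( c ) :: ( F & E ) & E
( c ) :: ( c ) :: ( c & E ) & E
( c ) :: ( c ) :: ( c & T ) & E
( c ) :: ( c ) :: ( c & F ) & E
( c ) :: ( c ) :: ( c & c ) & E
( c ) :: ( c ) :: ( c & c ) & T
( c ) :: ( c ) :: ( c & c ) & F
( c ) :: ( c ) :: ( c & c ) & c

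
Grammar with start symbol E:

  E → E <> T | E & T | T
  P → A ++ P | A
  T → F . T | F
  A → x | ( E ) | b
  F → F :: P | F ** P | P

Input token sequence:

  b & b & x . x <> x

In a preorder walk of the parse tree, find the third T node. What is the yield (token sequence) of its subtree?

x . x

[E [E [E [E [T [F [P [A b]]]]] & [T [F [P [A b]]]]] & [T [F [P [A x]]] . [T [F [P [A x]]]]]] <> [T [F [P [A x]]]]]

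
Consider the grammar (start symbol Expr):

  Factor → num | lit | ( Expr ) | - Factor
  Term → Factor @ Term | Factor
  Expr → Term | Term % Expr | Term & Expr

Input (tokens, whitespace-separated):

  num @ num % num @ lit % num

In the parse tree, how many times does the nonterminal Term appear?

5

[Expr [Term [Factor num] @ [Term [Factor num]]] % [Expr [Term [Factor num] @ [Term [Factor lit]]] % [Expr [Term [Factor num]]]]]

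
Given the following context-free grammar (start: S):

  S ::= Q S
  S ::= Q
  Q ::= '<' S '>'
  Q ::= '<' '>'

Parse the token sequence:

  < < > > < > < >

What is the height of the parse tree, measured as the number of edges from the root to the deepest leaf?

4

[S [Q < [S [Q < >]] >] [S [Q < >] [S [Q < >]]]]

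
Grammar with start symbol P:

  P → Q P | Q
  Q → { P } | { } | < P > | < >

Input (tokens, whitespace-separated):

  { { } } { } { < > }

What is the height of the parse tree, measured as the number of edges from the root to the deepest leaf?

6

[P [Q { [P [Q { }]] }] [P [Q { }] [P [Q { [P [Q < >]] }]]]]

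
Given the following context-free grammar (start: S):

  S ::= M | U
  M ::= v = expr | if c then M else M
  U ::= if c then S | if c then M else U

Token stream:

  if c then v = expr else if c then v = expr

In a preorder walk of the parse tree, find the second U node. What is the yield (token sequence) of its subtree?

if c then v = expr

[S [U if c then [M v = expr] else [U if c then [S [M v = expr]]]]]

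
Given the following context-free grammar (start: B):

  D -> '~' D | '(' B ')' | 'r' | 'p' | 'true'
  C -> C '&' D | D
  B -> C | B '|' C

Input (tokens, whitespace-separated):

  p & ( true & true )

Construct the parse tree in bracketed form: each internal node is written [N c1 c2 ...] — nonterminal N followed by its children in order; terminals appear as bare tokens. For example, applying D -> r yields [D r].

B
C
C & D
D & D
p & D
p & ( B )
p & ( C )
p & ( C & D )
p & ( D & D )
p & ( true & D )
p & ( true & true )

[B [C [C [D p]] & [D ( [B [C [C [D true]] & [D true]]] )]]]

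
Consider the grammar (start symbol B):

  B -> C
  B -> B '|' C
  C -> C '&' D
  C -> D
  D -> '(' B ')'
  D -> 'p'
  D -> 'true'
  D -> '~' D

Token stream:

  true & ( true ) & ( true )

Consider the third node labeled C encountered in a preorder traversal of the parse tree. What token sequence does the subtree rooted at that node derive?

true

[B [C [C [C [D true]] & [D ( [B [C [D true]]] )]] & [D ( [B [C [D true]]] )]]]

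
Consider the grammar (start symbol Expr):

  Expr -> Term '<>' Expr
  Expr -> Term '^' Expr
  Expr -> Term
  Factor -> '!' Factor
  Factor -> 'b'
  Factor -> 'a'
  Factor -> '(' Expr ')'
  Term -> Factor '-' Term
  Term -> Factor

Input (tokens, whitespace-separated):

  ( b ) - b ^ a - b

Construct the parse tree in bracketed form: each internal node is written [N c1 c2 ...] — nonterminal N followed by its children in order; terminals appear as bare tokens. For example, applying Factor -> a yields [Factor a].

Expr
Term ^ Expr
Factor - Term ^ Expr
( Expr ) - Term ^ Expr
( Term ) - Term ^ Expr
( Factor ) - Term ^ Expr
( b ) - Term ^ Expr
( b ) - Factor ^ Expr
( b ) - b ^ Expr
( b ) - b ^ Term
( b ) - b ^ Factor - Term
( b ) - b ^ a - Term
( b ) - b ^ a - Factor
( b ) - b ^ a - b

[Expr [Term [Factor ( [Expr [Term [Factor b]]] )] - [Term [Factor b]]] ^ [Expr [Term [Factor a] - [Term [Factor b]]]]]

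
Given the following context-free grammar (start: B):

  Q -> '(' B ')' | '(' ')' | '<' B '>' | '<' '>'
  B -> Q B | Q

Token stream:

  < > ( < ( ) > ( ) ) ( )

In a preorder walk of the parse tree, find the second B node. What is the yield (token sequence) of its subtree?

( < ( ) > ( ) ) ( )

[B [Q < >] [B [Q ( [B [Q < [B [Q ( )]] >] [B [Q ( )]]] )] [B [Q ( )]]]]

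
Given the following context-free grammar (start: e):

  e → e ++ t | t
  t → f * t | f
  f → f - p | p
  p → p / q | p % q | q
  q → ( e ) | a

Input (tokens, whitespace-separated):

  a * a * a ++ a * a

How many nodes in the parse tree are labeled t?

[e [e [t [f [p [q a]]] * [t [f [p [q a]]] * [t [f [p [q a]]]]]]] ++ [t [f [p [q a]]] * [t [f [p [q a]]]]]]

5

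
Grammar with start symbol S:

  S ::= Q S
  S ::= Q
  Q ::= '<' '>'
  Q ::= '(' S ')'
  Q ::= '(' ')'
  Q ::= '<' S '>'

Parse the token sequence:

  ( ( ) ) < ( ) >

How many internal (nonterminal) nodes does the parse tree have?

8

[S [Q ( [S [Q ( )]] )] [S [Q < [S [Q ( )]] >]]]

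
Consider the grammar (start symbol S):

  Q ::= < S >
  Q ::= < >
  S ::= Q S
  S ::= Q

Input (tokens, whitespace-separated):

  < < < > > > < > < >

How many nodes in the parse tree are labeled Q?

[S [Q < [S [Q < [S [Q < >]] >]] >] [S [Q < >] [S [Q < >]]]]

5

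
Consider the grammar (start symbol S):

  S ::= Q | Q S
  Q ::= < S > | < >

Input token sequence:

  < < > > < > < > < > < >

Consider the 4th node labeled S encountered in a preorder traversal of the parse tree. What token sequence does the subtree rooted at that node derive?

< > < > < >

[S [Q < [S [Q < >]] >] [S [Q < >] [S [Q < >] [S [Q < >] [S [Q < >]]]]]]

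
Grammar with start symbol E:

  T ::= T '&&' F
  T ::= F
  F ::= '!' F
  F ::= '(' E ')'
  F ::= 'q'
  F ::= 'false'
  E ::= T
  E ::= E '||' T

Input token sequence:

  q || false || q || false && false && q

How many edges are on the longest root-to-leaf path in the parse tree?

[E [E [E [E [T [F q]]] || [T [F false]]] || [T [F q]]] || [T [T [T [F false]] && [F false]] && [F q]]]

6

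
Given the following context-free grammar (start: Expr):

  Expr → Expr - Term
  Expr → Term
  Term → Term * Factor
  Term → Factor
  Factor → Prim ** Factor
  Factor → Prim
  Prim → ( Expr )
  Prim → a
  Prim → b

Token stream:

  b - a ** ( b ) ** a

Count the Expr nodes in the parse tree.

[Expr [Expr [Term [Factor [Prim b]]]] - [Term [Factor [Prim a] ** [Factor [Prim ( [Expr [Term [Factor [Prim b]]]] )] ** [Factor [Prim a]]]]]]

3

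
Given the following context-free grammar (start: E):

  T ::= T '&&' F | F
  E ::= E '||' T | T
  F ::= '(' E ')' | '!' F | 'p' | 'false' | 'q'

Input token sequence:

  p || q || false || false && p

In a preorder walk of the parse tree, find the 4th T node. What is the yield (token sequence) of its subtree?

false && p

[E [E [E [E [T [F p]]] || [T [F q]]] || [T [F false]]] || [T [T [F false]] && [F p]]]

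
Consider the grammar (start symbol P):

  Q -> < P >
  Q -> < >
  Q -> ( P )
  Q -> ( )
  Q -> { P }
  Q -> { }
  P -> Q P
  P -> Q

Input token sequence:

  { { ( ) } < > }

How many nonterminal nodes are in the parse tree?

[P [Q { [P [Q { [P [Q ( )]] }] [P [Q < >]]] }]]

8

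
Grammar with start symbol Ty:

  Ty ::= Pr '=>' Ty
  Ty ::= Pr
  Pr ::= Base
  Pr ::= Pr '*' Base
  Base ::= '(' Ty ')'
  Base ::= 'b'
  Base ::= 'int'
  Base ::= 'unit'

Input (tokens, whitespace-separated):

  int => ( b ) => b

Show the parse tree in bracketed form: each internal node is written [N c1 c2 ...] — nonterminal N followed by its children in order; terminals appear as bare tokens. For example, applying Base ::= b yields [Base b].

Ty
Pr => Ty
Base => Ty
int => Ty
int => Pr => Ty
int => Base => Ty
int => ( Ty ) => Ty
int => ( Pr ) => Ty
int => ( Base ) => Ty
int => ( b ) => Ty
int => ( b ) => Pr
int => ( b ) => Base
int => ( b ) => b

[Ty [Pr [Base int]] => [Ty [Pr [Base ( [Ty [Pr [Base b]]] )]] => [Ty [Pr [Base b]]]]]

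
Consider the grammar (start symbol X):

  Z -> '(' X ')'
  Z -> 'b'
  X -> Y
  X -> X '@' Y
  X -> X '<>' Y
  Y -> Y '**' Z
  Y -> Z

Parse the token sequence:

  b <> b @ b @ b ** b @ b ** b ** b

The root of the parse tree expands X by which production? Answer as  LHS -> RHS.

[X [X [X [X [X [Y [Z b]]] <> [Y [Z b]]] @ [Y [Z b]]] @ [Y [Y [Z b]] ** [Z b]]] @ [Y [Y [Y [Z b]] ** [Z b]] ** [Z b]]]

X -> X '@' Y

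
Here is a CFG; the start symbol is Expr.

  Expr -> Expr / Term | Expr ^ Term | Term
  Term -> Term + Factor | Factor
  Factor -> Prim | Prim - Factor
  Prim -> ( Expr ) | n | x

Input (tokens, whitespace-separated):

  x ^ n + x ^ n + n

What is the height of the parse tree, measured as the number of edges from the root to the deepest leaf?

[Expr [Expr [Expr [Term [Factor [Prim x]]]] ^ [Term [Term [Factor [Prim n]]] + [Factor [Prim x]]]] ^ [Term [Term [Factor [Prim n]]] + [Factor [Prim n]]]]

6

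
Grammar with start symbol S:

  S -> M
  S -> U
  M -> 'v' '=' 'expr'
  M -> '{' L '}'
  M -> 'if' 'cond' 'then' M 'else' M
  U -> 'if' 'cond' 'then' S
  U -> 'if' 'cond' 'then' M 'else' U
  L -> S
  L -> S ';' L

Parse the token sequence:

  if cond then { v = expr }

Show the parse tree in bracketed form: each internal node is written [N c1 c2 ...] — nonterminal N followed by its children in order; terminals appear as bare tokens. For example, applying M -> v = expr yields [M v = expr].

S
U
if cond then S
if cond then M
if cond then { L }
if cond then { S }
if cond then { M }
if cond then { v = expr }

[S [U if cond then [S [M { [L [S [M v = expr]]] }]]]]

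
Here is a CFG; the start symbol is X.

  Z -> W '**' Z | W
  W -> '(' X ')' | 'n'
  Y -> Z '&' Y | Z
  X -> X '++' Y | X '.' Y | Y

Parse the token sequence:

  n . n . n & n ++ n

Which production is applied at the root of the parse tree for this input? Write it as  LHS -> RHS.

X -> X '++' Y

[X [X [X [X [Y [Z [W n]]]] . [Y [Z [W n]]]] . [Y [Z [W n]] & [Y [Z [W n]]]]] ++ [Y [Z [W n]]]]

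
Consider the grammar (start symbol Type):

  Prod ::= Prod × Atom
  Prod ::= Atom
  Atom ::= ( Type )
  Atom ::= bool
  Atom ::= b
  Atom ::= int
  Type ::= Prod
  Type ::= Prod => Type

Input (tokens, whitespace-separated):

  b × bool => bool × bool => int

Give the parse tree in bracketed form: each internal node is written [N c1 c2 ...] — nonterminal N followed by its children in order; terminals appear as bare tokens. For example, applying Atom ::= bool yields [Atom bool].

[Type [Prod [Prod [Atom b]] × [Atom bool]] => [Type [Prod [Prod [Atom bool]] × [Atom bool]] => [Type [Prod [Atom int]]]]]

Type
Prod => Type
Prod × Atom => Type
Atom × Atom => Type
b × Atom => Type
b × bool => Type
b × bool => Prod => Type
b × bool => Prod × Atom => Type
b × bool => Atom × Atom => Type
b × bool => bool × Atom => Type
b × bool => bool × bool => Type
b × bool => bool × bool => Prod
b × bool => bool × bool => Atom
b × bool => bool × bool => int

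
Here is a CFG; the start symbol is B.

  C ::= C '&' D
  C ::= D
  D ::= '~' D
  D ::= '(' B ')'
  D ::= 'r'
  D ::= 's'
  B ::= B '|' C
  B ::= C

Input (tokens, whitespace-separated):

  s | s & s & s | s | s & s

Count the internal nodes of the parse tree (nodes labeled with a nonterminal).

[B [B [B [B [C [D s]]] | [C [C [C [D s]] & [D s]] & [D s]]] | [C [D s]]] | [C [C [D s]] & [D s]]]

18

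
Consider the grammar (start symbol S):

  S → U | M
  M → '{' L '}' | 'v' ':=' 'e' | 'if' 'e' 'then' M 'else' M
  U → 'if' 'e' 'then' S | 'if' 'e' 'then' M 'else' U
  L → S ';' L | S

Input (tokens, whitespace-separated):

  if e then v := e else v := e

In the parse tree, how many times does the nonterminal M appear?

[S [M if e then [M v := e] else [M v := e]]]

3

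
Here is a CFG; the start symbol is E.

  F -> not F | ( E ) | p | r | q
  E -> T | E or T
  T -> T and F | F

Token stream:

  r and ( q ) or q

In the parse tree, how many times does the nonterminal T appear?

[E [E [T [T [F r]] and [F ( [E [T [F q]]] )]]] or [T [F q]]]

4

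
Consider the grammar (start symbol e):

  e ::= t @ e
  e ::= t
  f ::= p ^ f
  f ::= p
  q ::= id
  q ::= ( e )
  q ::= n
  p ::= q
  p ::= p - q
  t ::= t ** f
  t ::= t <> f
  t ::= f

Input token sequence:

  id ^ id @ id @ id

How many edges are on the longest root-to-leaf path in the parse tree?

[e [t [f [p [q id]] ^ [f [p [q id]]]]] @ [e [t [f [p [q id]]]] @ [e [t [f [p [q id]]]]]]]

7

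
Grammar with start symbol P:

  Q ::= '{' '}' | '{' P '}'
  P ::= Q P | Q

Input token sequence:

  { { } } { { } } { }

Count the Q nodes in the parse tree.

5

[P [Q { [P [Q { }]] }] [P [Q { [P [Q { }]] }] [P [Q { }]]]]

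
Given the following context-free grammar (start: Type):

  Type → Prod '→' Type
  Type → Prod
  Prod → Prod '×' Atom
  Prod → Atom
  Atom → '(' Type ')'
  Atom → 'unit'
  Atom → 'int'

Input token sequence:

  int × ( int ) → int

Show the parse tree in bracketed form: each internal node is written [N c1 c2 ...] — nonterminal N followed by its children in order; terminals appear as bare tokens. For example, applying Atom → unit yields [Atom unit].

[Type [Prod [Prod [Atom int]] × [Atom ( [Type [Prod [Atom int]]] )]] → [Type [Prod [Atom int]]]]

Type
Prod → Type
Prod × Atom → Type
Atom × Atom → Type
int × Atom → Type
int × ( Type ) → Type
int × ( Prod ) → Type
int × ( Atom ) → Type
int × ( int ) → Type
int × ( int ) → Prod
int × ( int ) → Atom
int × ( int ) → int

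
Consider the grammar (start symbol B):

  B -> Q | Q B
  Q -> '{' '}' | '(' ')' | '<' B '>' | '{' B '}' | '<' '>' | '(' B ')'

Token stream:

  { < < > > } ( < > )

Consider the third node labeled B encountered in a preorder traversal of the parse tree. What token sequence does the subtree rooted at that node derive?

[B [Q { [B [Q < [B [Q < >]] >]] }] [B [Q ( [B [Q < >]] )]]]

< >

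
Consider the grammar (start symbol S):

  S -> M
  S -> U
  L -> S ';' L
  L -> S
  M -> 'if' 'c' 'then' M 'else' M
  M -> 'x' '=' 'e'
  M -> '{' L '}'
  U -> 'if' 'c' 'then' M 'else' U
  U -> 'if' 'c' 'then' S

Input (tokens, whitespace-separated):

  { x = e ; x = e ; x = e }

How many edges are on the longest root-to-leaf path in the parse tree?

[S [M { [L [S [M x = e]] ; [L [S [M x = e]] ; [L [S [M x = e]]]]] }]]

7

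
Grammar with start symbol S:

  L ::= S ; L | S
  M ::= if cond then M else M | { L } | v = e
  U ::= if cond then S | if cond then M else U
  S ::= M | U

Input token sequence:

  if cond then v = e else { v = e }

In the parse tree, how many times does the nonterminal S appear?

2

[S [M if cond then [M v = e] else [M { [L [S [M v = e]]] }]]]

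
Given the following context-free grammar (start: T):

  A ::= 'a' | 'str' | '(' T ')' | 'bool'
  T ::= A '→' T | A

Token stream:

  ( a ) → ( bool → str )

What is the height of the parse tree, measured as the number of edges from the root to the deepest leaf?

6

[T [A ( [T [A a]] )] → [T [A ( [T [A bool] → [T [A str]]] )]]]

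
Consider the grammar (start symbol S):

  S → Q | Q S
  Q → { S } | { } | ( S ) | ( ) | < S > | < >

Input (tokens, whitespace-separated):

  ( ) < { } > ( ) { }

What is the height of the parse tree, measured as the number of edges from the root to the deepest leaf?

5

[S [Q ( )] [S [Q < [S [Q { }]] >] [S [Q ( )] [S [Q { }]]]]]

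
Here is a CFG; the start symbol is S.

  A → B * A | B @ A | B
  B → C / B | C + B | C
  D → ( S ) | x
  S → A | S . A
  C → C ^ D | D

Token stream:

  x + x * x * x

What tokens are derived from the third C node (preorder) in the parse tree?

x

[S [A [B [C [D x]] + [B [C [D x]]]] * [A [B [C [D x]]] * [A [B [C [D x]]]]]]]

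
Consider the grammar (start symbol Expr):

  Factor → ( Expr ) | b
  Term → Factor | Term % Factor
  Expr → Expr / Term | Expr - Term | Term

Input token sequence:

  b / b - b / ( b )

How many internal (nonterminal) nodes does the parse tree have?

15

[Expr [Expr [Expr [Expr [Term [Factor b]]] / [Term [Factor b]]] - [Term [Factor b]]] / [Term [Factor ( [Expr [Term [Factor b]]] )]]]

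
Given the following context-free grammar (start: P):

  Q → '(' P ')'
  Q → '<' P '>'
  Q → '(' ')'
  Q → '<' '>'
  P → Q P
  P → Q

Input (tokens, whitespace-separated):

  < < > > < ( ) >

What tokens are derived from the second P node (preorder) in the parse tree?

< >

[P [Q < [P [Q < >]] >] [P [Q < [P [Q ( )]] >]]]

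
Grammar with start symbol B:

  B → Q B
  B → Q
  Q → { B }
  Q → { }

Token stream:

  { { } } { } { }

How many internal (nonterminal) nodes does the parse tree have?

8

[B [Q { [B [Q { }]] }] [B [Q { }] [B [Q { }]]]]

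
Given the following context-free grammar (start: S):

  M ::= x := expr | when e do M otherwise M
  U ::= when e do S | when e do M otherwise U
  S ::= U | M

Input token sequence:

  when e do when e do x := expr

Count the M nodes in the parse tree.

[S [U when e do [S [U when e do [S [M x := expr]]]]]]

1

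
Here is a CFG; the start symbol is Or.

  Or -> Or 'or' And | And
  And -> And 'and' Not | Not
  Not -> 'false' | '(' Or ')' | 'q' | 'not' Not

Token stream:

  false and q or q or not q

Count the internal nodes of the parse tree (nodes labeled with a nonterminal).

12

[Or [Or [Or [And [And [Not false]] and [Not q]]] or [And [Not q]]] or [And [Not not [Not q]]]]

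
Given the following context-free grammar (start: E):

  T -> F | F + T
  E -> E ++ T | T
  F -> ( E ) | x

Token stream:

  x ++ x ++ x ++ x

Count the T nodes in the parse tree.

4

[E [E [E [E [T [F x]]] ++ [T [F x]]] ++ [T [F x]]] ++ [T [F x]]]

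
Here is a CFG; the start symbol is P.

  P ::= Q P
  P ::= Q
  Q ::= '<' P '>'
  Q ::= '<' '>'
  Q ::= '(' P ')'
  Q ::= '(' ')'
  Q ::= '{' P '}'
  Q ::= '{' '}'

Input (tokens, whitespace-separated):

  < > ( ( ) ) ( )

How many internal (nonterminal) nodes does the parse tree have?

8

[P [Q < >] [P [Q ( [P [Q ( )]] )] [P [Q ( )]]]]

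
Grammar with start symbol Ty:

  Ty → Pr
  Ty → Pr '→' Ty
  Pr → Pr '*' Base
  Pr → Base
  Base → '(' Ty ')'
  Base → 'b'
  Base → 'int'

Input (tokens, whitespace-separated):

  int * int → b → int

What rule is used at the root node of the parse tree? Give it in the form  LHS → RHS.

Ty → Pr '→' Ty

[Ty [Pr [Pr [Base int]] * [Base int]] → [Ty [Pr [Base b]] → [Ty [Pr [Base int]]]]]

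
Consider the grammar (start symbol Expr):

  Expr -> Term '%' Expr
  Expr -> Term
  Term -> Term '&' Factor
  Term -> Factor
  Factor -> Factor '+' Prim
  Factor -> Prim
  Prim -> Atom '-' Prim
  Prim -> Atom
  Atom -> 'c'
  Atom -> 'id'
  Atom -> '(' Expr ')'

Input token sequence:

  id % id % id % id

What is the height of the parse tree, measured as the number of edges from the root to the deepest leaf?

[Expr [Term [Factor [Prim [Atom id]]]] % [Expr [Term [Factor [Prim [Atom id]]]] % [Expr [Term [Factor [Prim [Atom id]]]] % [Expr [Term [Factor [Prim [Atom id]]]]]]]]

8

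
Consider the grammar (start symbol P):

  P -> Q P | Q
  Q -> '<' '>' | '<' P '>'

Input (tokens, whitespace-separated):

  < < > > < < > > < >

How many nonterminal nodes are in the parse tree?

10

[P [Q < [P [Q < >]] >] [P [Q < [P [Q < >]] >] [P [Q < >]]]]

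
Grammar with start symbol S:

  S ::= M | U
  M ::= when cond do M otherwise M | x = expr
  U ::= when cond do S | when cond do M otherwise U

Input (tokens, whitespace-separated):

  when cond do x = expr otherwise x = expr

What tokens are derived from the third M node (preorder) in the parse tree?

x = expr

[S [M when cond do [M x = expr] otherwise [M x = expr]]]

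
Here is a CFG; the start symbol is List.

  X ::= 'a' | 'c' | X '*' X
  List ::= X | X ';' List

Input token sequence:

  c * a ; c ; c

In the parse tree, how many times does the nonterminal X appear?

5

[List [X [X c] * [X a]] ; [List [X c] ; [List [X c]]]]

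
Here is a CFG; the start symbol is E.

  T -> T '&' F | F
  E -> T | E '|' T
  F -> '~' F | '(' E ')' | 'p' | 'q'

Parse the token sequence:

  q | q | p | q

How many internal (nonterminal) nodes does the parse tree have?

[E [E [E [E [T [F q]]] | [T [F q]]] | [T [F p]]] | [T [F q]]]

12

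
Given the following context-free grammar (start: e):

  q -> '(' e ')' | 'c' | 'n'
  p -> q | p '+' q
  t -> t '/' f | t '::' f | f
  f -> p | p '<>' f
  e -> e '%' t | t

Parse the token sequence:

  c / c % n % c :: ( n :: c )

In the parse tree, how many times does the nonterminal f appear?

[e [e [e [t [t [f [p [q c]]]] / [f [p [q c]]]]] % [t [f [p [q n]]]]] % [t [t [f [p [q c]]]] :: [f [p [q ( [e [t [t [f [p [q n]]]] :: [f [p [q c]]]]] )]]]]]

7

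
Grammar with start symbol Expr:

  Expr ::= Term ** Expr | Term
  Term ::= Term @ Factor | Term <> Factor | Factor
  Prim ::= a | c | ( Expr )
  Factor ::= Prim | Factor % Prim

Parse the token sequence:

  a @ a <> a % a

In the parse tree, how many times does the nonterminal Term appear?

[Expr [Term [Term [Term [Factor [Prim a]]] @ [Factor [Prim a]]] <> [Factor [Factor [Prim a]] % [Prim a]]]]

3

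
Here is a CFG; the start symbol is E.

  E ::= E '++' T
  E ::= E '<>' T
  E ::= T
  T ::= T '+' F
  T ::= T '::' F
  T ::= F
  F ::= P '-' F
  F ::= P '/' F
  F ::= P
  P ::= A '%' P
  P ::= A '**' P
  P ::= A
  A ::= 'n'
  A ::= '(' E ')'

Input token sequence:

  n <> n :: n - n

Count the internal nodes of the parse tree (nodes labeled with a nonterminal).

[E [E [T [F [P [A n]]]]] <> [T [T [F [P [A n]]]] :: [F [P [A n]] - [F [P [A n]]]]]]

17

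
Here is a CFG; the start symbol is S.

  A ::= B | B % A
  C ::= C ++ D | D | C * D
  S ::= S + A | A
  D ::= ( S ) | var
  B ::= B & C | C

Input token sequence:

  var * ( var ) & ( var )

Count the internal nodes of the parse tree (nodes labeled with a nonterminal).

20

[S [A [B [B [C [C [D var]] * [D ( [S [A [B [C [D var]]]]] )]]] & [C [D ( [S [A [B [C [D var]]]]] )]]]]]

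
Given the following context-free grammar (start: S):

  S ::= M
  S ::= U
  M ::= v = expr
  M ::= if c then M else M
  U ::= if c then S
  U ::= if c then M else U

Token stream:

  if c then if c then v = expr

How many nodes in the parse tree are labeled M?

1

[S [U if c then [S [U if c then [S [M v = expr]]]]]]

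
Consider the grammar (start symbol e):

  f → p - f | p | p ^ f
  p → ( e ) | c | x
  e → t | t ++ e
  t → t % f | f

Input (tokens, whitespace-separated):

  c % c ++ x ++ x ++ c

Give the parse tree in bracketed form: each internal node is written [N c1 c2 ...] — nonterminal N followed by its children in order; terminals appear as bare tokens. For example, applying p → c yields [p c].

e
t ++ e
t % f ++ e
f % f ++ e
p % f ++ e
c % f ++ e
c % p ++ e
c % c ++ e
c % c ++ t ++ e
c % c ++ f ++ e
c % c ++ p ++ e
c % c ++ x ++ e
c % c ++ x ++ t ++ e
c % c ++ x ++ f ++ e
c % c ++ x ++ p ++ e
c % c ++ x ++ x ++ e
c % c ++ x ++ x ++ t
c % c ++ x ++ x ++ f
c % c ++ x ++ x ++ p
c % c ++ x ++ x ++ c

[e [t [t [f [p c]]] % [f [p c]]] ++ [e [t [f [p x]]] ++ [e [t [f [p x]]] ++ [e [t [f [p c]]]]]]]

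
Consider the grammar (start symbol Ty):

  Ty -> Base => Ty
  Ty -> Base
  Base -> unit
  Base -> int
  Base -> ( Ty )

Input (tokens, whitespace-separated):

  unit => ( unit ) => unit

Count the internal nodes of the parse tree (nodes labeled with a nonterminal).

8

[Ty [Base unit] => [Ty [Base ( [Ty [Base unit]] )] => [Ty [Base unit]]]]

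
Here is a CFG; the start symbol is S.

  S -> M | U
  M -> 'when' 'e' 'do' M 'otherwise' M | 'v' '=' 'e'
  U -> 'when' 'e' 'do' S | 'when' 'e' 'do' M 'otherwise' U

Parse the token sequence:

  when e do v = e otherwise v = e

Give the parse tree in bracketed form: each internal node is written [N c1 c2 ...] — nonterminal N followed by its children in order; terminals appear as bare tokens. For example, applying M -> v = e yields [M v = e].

[S [M when e do [M v = e] otherwise [M v = e]]]

S
M
when e do M otherwise M
when e do v = e otherwise M
when e do v = e otherwise v = e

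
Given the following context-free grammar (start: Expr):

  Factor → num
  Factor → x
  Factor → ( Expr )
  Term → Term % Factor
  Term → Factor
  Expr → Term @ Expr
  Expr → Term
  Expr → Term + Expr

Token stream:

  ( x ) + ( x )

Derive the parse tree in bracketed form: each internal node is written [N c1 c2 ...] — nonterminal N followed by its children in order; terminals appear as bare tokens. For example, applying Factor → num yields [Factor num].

[Expr [Term [Factor ( [Expr [Term [Factor x]]] )]] + [Expr [Term [Factor ( [Expr [Term [Factor x]]] )]]]]

Expr
Term + Expr
Factor + Expr
( Expr ) + Expr
( Term ) + Expr
( Factor ) + Expr
( x ) + Expr
( x ) + Term
( x ) + Factor
( x ) + ( Expr )
( x ) + ( Term )
( x ) + ( Factor )
( x ) + ( x )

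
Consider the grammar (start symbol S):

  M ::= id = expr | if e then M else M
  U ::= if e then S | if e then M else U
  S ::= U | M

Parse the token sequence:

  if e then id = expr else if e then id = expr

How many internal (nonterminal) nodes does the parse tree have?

6

[S [U if e then [M id = expr] else [U if e then [S [M id = expr]]]]]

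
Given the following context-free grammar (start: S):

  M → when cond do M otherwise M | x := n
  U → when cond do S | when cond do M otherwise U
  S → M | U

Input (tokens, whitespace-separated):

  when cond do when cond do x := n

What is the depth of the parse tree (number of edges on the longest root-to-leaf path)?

[S [U when cond do [S [U when cond do [S [M x := n]]]]]]

6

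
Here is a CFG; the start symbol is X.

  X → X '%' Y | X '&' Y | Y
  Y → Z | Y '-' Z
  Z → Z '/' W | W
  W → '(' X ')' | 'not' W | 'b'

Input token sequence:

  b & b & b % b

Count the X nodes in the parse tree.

[X [X [X [X [Y [Z [W b]]]] & [Y [Z [W b]]]] & [Y [Z [W b]]]] % [Y [Z [W b]]]]

4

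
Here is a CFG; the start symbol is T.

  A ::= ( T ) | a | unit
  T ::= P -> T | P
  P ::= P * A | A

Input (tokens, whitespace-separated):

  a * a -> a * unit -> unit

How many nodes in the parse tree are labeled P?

5

[T [P [P [A a]] * [A a]] -> [T [P [P [A a]] * [A unit]] -> [T [P [A unit]]]]]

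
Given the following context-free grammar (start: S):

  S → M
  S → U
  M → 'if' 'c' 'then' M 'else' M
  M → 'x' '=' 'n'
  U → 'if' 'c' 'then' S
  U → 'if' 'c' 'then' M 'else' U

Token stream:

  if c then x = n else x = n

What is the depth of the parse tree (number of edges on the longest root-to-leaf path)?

[S [M if c then [M x = n] else [M x = n]]]

3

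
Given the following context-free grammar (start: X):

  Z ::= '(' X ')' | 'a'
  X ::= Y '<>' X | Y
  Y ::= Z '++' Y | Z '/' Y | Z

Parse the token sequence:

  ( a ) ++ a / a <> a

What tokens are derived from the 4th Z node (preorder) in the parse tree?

[X [Y [Z ( [X [Y [Z a]]] )] ++ [Y [Z a] / [Y [Z a]]]] <> [X [Y [Z a]]]]

a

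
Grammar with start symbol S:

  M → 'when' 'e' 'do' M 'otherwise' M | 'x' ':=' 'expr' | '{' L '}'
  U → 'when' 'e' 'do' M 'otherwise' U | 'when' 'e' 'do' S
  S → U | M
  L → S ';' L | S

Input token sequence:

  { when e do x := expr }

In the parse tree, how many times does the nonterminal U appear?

1

[S [M { [L [S [U when e do [S [M x := expr]]]]] }]]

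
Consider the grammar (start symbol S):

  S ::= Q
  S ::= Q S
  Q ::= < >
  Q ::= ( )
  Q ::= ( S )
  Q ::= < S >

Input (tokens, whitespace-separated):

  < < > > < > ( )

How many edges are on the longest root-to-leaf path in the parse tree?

4

[S [Q < [S [Q < >]] >] [S [Q < >] [S [Q ( )]]]]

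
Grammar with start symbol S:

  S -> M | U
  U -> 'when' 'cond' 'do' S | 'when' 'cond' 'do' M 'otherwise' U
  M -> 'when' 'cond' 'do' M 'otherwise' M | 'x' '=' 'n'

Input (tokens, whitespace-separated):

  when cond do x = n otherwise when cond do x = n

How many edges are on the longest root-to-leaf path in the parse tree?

[S [U when cond do [M x = n] otherwise [U when cond do [S [M x = n]]]]]

5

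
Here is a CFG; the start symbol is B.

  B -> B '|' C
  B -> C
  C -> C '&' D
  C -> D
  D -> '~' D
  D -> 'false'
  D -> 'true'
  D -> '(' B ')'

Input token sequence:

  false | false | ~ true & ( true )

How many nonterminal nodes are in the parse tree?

[B [B [B [C [D false]]] | [C [D false]]] | [C [C [D ~ [D true]]] & [D ( [B [C [D true]]] )]]]

15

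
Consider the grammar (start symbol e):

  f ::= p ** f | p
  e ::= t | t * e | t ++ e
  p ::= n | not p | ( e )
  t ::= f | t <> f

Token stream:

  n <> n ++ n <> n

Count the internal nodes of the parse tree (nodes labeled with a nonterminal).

14

[e [t [t [f [p n]]] <> [f [p n]]] ++ [e [t [t [f [p n]]] <> [f [p n]]]]]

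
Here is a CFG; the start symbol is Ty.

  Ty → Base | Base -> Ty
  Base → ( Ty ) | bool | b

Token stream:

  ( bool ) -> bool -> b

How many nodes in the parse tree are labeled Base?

[Ty [Base ( [Ty [Base bool]] )] -> [Ty [Base bool] -> [Ty [Base b]]]]

4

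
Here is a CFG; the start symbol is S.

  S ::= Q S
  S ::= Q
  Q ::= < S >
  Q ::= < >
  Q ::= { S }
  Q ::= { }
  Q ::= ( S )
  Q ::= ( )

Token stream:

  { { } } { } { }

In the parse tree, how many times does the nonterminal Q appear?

4

[S [Q { [S [Q { }]] }] [S [Q { }] [S [Q { }]]]]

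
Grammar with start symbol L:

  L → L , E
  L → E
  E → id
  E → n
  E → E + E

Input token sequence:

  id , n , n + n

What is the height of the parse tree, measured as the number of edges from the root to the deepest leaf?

[L [L [L [E id]] , [E n]] , [E [E n] + [E n]]]

4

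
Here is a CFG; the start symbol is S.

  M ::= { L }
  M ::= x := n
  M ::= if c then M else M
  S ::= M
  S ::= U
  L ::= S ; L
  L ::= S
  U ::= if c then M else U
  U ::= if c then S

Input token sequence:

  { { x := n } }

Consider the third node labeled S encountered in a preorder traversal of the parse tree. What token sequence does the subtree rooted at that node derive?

x := n

[S [M { [L [S [M { [L [S [M x := n]]] }]]] }]]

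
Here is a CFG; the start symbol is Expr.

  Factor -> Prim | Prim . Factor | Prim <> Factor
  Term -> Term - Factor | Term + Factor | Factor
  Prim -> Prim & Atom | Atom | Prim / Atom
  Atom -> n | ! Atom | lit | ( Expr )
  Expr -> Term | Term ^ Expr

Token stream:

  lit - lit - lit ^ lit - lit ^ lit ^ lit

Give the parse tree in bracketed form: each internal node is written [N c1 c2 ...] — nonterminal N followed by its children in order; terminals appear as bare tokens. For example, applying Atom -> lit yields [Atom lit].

[Expr [Term [Term [Term [Factor [Prim [Atom lit]]]] - [Factor [Prim [Atom lit]]]] - [Factor [Prim [Atom lit]]]] ^ [Expr [Term [Term [Factor [Prim [Atom lit]]]] - [Factor [Prim [Atom lit]]]] ^ [Expr [Term [Factor [Prim [Atom lit]]]] ^ [Expr [Term [Factor [Prim [Atom lit]]]]]]]]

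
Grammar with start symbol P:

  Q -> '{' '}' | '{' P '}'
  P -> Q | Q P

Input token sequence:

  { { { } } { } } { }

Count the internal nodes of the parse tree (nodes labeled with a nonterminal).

10

[P [Q { [P [Q { [P [Q { }]] }] [P [Q { }]]] }] [P [Q { }]]]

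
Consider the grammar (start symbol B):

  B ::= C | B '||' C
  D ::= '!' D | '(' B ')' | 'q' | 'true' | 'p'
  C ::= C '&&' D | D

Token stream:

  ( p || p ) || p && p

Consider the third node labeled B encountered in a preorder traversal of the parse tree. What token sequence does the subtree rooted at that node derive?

[B [B [C [D ( [B [B [C [D p]]] || [C [D p]]] )]]] || [C [C [D p]] && [D p]]]

p || p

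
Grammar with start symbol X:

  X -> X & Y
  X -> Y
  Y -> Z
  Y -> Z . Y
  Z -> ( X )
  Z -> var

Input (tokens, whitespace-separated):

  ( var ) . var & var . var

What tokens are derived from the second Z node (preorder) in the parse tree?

var

[X [X [Y [Z ( [X [Y [Z var]]] )] . [Y [Z var]]]] & [Y [Z var] . [Y [Z var]]]]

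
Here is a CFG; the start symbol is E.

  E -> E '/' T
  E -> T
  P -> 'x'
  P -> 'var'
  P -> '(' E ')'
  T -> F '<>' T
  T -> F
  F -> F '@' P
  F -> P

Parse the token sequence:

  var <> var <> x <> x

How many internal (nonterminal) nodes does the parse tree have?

13

[E [T [F [P var]] <> [T [F [P var]] <> [T [F [P x]] <> [T [F [P x]]]]]]]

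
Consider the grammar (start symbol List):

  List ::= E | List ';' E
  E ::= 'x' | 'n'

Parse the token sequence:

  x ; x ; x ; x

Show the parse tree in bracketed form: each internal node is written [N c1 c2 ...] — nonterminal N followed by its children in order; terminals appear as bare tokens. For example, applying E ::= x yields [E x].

List
List ; E
List ; E ; E
List ; E ; E ; E
E ; E ; E ; E
x ; E ; E ; E
x ; x ; E ; E
x ; x ; x ; E
x ; x ; x ; x

[List [List [List [List [E x]] ; [E x]] ; [E x]] ; [E x]]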